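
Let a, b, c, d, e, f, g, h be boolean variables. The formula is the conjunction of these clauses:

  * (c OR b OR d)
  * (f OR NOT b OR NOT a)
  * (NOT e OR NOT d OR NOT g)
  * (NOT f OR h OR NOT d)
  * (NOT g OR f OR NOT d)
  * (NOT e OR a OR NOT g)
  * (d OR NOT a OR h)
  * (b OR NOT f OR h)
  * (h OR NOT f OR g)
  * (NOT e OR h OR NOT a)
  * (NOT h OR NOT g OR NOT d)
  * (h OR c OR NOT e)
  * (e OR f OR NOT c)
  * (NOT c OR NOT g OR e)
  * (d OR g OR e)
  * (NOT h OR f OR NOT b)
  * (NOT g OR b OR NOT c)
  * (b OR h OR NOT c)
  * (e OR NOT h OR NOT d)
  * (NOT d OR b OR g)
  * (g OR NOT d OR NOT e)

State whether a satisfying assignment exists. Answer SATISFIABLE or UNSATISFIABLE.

SATISFIABLE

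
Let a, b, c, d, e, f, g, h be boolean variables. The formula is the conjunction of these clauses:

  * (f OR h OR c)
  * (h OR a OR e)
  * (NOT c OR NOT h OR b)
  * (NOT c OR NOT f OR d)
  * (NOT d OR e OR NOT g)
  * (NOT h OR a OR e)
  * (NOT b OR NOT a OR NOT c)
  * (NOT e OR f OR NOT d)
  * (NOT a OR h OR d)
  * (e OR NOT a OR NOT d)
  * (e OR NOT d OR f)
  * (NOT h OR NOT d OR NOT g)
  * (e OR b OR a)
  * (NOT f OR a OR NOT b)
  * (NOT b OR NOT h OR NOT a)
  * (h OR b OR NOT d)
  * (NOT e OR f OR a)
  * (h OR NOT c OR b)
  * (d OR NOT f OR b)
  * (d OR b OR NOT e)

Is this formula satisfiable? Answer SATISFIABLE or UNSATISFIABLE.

SATISFIABLE

Set a = True and propagate.
Branch on b: take b = False.
For the remaining variables, c = False, d = False, e = False, f = False, g = True, h = True works.
So a=T  b=F  c=F  d=F  e=F  f=F  g=T  h=T is a satisfying assignment.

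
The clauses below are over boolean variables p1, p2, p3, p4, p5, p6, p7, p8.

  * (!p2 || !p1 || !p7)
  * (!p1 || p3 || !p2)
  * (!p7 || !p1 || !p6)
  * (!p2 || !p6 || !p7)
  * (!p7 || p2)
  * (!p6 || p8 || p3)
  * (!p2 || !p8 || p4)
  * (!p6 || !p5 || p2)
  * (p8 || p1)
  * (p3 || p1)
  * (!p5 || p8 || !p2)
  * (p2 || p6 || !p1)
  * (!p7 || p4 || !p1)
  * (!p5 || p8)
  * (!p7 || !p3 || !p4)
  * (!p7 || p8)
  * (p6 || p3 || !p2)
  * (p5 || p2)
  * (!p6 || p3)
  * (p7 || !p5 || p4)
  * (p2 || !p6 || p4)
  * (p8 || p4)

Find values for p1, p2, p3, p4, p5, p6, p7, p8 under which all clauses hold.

Branch on p1: take p1 = True.
Branch on p2: take p2 = True.
  then p7 is forced to False.
  then p3 is forced to True.
Try p4 = True.
For the remaining variables, p5 = False, p6 = False, p8 = True works.
Every clause has at least one true literal under this assignment.

p1=True, p2=True, p3=True, p4=True, p5=False, p6=False, p7=False, p8=True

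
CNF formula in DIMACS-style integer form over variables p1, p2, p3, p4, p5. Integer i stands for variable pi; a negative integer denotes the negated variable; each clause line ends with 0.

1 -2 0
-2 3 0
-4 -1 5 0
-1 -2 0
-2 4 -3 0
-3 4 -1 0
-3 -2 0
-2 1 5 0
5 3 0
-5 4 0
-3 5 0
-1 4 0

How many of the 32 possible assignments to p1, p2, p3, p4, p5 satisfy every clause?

Satisfying assignments:
  p1=F p2=F p3=F p4=T p5=T
  p1=F p2=F p3=T p4=T p5=T
  p1=T p2=F p3=F p4=T p5=T
  p1=T p2=F p3=T p4=T p5=T
That's 4 in total.

4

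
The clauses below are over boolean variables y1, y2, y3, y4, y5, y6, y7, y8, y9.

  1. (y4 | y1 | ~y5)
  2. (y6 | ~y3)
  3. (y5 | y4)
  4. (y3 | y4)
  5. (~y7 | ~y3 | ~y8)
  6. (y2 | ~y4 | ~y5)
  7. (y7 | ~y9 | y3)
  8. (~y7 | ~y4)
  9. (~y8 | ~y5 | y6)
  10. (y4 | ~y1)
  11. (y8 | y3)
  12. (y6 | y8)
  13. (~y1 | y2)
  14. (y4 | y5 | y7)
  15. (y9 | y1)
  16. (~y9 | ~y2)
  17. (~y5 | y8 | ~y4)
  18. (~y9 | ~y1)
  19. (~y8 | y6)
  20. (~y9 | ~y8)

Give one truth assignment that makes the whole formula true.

y1 = True, y2 = True, y3 = True, y4 = True, y5 = False, y6 = True, y7 = False, y8 = True, y9 = False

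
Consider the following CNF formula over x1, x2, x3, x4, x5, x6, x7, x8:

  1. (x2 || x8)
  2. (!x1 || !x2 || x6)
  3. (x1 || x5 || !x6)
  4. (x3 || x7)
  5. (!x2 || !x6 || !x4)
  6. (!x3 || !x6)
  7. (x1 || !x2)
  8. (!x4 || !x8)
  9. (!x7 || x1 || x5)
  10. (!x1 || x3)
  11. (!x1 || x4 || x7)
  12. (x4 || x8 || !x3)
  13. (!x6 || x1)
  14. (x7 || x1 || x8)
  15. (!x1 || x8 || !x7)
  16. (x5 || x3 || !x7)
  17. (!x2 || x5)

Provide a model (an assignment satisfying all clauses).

x1=0, x2=0, x3=1, x4=0, x5=1, x6=0, x7=1, x8=1

Check each clause:
  1. (x2 || x8) — x8 is true.
  2. (!x2 || x6 || !x1) — !x2 is true.
  3. (x1 || x5 || !x6) — !x6 is true.
  4. (x7 || x3) — x3 is true.
  5. (!x2 || !x4 || !x6) — !x6 is true.
  6. (!x3 || !x6) — !x6 is true.
  7. (!x2 || x1) — !x2 is true.
  8. (!x4 || !x8) — !x4 is true.
  9. (x1 || x5 || !x7) — x5 is true.
  10. (x3 || !x1) — x3 is true.
  11. (x7 || !x1 || x4) — !x1 is true.
  12. (x8 || !x3 || x4) — x8 is true.
  13. (!x6 || x1) — !x6 is true.
  14. (x8 || x1 || x7) — x8 is true.
  15. (!x1 || x8 || !x7) — x8 is true.
  16. (!x7 || x3 || x5) — x3 is true.
  17. (!x2 || x5) — x5 is true.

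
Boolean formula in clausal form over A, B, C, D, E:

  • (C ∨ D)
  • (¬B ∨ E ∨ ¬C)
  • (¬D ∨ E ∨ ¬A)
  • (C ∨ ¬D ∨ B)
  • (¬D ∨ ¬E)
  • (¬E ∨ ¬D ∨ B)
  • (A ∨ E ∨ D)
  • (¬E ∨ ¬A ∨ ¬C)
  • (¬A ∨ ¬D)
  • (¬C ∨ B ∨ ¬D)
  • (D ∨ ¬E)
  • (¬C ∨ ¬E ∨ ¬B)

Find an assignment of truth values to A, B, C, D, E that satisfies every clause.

A = 1, B = 0, C = 1, D = 0, E = 0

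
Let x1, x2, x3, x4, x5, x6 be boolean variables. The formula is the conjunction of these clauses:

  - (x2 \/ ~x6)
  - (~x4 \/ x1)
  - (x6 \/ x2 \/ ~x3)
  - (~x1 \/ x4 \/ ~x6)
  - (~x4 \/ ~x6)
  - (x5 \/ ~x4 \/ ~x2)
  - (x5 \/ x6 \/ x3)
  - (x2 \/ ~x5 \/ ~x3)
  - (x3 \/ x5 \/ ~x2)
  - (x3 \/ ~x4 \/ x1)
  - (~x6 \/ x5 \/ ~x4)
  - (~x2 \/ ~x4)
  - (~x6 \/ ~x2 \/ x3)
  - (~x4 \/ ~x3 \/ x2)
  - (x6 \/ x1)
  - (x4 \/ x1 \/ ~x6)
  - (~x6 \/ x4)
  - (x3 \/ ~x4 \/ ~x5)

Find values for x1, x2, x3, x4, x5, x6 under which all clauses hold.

x1=T, x2=F, x3=F, x4=F, x5=T, x6=F

Set x1 = True and propagate.
Branch on x2: take x2 = False.
  then x6 is forced to False.
  then x3 is forced to False.
  then x5 is forced to True.
  then x4 is forced to False.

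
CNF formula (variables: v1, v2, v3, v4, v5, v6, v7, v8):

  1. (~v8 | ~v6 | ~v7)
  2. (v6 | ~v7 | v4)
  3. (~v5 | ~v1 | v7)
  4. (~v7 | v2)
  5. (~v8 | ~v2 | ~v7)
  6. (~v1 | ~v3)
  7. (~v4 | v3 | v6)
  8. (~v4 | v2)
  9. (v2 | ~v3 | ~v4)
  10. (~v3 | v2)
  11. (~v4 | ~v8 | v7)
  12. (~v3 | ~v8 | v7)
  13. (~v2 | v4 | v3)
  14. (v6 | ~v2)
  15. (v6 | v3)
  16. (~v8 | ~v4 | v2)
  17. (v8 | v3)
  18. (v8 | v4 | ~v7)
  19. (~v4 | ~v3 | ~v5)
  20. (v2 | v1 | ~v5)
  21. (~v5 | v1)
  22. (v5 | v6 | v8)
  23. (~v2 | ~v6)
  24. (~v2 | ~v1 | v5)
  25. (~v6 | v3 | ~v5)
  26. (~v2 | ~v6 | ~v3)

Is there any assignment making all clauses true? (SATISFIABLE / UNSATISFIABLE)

SATISFIABLE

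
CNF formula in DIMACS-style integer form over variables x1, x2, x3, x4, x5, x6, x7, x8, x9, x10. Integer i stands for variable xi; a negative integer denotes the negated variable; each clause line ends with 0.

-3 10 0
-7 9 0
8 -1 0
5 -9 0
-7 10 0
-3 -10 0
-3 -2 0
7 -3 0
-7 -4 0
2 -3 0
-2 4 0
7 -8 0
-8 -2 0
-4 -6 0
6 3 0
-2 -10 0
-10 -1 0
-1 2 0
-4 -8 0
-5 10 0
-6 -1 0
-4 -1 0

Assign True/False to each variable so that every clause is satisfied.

x1 = 0, x2 = 0, x3 = 0, x4 = 0, x5 = 1, x6 = 1, x7 = 0, x8 = 0, x9 = 0, x10 = 1

Pure literal: x1 appears only negated; assign x1 = False.
Try x2 = False.
  then x3 is forced to False.
  then x6 is forced to True.
  then x4 is forced to False.
Branch on x5: take x5 = True.
  then x10 is forced to True.
Set x7 = False and propagate.
  then x8 is forced to False.
x9 is now unconstrained; take x9 = False.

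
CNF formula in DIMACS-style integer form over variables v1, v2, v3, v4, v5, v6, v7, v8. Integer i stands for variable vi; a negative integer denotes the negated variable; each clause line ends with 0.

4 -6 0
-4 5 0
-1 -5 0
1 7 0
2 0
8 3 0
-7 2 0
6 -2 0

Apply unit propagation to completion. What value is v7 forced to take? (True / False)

True

(v2) is a unit clause: v2 = True.
(¬v2 ∨ v6) with v2 = True leaves only v6, so v6 = True.
From (v4 ∨ ¬v6) and v6 = True: v4 = True.
From (v5 ∨ ¬v4) and v4 = True: v5 = True.
In (¬v1 ∨ ¬v5), ¬v5 is now false; ¬v1 must hold, so v1 = False.
(v7 ∨ v1) with v1 = False leaves only v7, so v7 = True.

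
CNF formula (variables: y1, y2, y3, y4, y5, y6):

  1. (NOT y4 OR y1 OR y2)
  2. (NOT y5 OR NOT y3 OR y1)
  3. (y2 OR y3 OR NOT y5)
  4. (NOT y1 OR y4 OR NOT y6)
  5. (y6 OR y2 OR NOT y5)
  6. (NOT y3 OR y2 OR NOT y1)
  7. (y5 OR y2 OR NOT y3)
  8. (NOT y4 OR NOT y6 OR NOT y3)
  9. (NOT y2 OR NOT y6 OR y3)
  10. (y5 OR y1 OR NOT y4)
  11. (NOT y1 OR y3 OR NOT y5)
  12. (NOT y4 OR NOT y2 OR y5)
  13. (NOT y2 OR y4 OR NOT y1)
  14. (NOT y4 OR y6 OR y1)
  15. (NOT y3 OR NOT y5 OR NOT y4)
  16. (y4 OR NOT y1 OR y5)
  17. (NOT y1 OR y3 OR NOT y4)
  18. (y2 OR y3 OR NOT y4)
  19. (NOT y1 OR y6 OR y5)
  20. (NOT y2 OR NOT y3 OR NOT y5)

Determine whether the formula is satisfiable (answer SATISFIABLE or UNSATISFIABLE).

Set y1 = False and propagate.
The remaining clauses are satisfied by y2 = False, y3 = False, y4 = False, y5 = False, y6 = False.
So y1=F, y2=F, y3=F, y4=F, y5=F, y6=F is a satisfying assignment.

SATISFIABLE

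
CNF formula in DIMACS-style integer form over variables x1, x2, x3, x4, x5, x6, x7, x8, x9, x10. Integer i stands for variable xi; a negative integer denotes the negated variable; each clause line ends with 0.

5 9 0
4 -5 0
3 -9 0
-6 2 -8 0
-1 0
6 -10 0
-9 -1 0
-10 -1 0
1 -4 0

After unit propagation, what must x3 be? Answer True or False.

Unit clause (~x1) sets x1 = False.
(x1 \/ ~x4): since x1 = False, the clause reduces to (~x4). x4 = False.
In (x4 \/ ~x5), x4 is now false; ~x5 must hold, so x5 = False.
(x5 \/ x9) with x5 = False leaves only x9, so x9 = True.
In (~x9 \/ x3), ~x9 is now false; x3 must hold, so x3 = True.

True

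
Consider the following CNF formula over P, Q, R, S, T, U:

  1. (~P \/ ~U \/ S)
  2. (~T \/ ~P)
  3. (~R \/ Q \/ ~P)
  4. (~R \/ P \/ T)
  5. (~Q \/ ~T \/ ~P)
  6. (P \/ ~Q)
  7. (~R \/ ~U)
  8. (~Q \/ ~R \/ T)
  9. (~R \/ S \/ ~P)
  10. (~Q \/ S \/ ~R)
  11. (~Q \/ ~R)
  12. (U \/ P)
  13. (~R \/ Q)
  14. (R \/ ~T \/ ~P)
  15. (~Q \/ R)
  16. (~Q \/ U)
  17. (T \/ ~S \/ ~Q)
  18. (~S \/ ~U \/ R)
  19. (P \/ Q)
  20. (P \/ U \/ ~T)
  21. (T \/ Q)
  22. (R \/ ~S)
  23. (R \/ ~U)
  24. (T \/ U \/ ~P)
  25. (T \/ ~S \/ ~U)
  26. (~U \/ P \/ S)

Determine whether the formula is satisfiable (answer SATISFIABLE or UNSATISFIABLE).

P = True:
  propagation gives T=False, Q=True, R=False; an empty clause results — contradiction.
P = False:
  propagation gives Q=False; an empty clause results — contradiction.
Every branch closes, so no satisfying assignment exists.

UNSATISFIABLE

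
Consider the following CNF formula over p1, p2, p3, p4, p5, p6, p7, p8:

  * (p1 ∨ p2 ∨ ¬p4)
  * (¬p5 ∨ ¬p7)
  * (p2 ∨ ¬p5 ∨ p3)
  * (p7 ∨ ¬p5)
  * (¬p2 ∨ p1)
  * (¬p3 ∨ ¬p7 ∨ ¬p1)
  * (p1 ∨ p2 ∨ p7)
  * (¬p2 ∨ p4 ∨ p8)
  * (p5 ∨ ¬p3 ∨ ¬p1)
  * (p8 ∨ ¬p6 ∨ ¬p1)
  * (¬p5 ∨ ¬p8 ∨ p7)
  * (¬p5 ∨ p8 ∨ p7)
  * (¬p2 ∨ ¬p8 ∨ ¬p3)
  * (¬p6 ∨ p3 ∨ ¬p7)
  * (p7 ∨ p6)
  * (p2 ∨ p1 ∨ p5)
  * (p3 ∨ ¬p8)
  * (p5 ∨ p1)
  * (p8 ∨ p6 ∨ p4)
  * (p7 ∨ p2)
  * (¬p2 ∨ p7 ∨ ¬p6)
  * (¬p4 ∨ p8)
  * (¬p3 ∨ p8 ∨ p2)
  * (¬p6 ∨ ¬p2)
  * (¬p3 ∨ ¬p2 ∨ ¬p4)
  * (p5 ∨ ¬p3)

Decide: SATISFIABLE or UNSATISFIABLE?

UNSATISFIABLE

p2 = True:
  propagation gives p1=True, p6=False, p7=True, p5=False; an empty clause results — contradiction.
p2 = False:
  propagation gives p7=True, p5=False, p1=True, p3=False; an empty clause results — contradiction.
Every branch closes, so no satisfying assignment exists.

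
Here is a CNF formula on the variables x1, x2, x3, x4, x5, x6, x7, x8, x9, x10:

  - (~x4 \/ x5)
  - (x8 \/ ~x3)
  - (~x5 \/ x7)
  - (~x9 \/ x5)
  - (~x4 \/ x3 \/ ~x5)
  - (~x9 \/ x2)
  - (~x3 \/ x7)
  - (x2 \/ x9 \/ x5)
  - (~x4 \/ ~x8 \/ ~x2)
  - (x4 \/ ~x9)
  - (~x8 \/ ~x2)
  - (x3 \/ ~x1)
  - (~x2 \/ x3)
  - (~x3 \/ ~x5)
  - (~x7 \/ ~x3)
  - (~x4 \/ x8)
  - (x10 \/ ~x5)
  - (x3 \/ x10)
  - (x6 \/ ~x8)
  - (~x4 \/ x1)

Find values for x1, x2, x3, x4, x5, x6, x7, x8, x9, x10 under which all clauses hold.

Pure literal: x10 appears only positively; assign x10 = True.
Branch on x1: take x1 = False.
  then x4 is forced to False.
  then x9 is forced to False.
The remaining clauses are satisfied by x2 = False, x3 = False, x5 = True, x6 = False, x7 = True, x8 = False.
Check each clause:
  1. (~x4 \/ x5) — ~x4 is true.
  2. (~x3 \/ x8) — ~x3 is true.
  3. (~x5 \/ x7) — x7 is true.
  4. (x5 \/ ~x9) — x5 is true.
  5. (~x4 \/ x3 \/ ~x5) — ~x4 is true.
  6. (x2 \/ ~x9) — ~x9 is true.
  7. (~x3 \/ x7) — ~x3 is true.
  8. (x9 \/ x2 \/ x5) — x5 is true.
  9. (~x4 \/ ~x8 \/ ~x2) — ~x8 is true.
  10. (~x9 \/ x4) — ~x9 is true.
  11. (~x2 \/ ~x8) — ~x8 is true.
  12. (~x1 \/ x3) — ~x1 is true.
  13. (x3 \/ ~x2) — ~x2 is true.
  14. (~x3 \/ ~x5) — ~x3 is true.
  15. (~x3 \/ ~x7) — ~x3 is true.
  16. (~x4 \/ x8) — ~x4 is true.
  17. (x10 \/ ~x5) — x10 is true.
  18. (x3 \/ x10) — x10 is true.
  19. (~x8 \/ x6) — ~x8 is true.
  20. (x1 \/ ~x4) — ~x4 is true.

x1 = False, x2 = False, x3 = False, x4 = False, x5 = True, x6 = False, x7 = True, x8 = False, x9 = False, x10 = True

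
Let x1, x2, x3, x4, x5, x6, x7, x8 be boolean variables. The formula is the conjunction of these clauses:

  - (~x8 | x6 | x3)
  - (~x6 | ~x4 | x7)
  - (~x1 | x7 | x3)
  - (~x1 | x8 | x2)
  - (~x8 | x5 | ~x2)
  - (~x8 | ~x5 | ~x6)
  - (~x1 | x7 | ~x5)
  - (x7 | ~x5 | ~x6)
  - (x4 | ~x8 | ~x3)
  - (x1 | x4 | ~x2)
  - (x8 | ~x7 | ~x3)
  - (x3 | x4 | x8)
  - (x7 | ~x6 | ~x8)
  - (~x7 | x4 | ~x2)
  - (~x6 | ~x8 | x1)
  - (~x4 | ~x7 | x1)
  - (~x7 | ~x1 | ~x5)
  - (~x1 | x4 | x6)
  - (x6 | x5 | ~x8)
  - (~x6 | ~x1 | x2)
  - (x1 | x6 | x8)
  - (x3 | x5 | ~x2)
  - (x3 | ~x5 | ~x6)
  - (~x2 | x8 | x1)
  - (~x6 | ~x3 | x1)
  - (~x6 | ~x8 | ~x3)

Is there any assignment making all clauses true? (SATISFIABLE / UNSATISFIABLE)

SATISFIABLE

Branch on x1: take x1 = False.
The remaining clauses are satisfied by x2 = True, x3 = True, x4 = True, x5 = True, x6 = False, x7 = False, x8 = True.
So x1=False, x2=True, x3=True, x4=True, x5=True, x6=False, x7=False, x8=True is a satisfying assignment.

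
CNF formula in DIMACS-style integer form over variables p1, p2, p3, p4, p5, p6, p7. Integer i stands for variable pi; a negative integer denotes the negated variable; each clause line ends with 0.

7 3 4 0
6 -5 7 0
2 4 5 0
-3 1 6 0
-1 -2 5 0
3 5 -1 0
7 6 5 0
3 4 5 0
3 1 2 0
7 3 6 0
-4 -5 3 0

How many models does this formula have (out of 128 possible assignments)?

38

Case analysis on p3 and p5:
  p3=T, p5=T: p2, p4 free; 5 ways for (p1,p6,p7) × 2^2 = 20.
  p3=T, p5=F: 9 of the 32 assignments to (p1,p2,p4,p6,p7) work.
  p3=F, p5=T: p6 free; 3 ways for (p1,p2,p4,p7) × 2^1 = 6.
  p3=F, p5=F: remaining (p1,p2,p4,p6,p7) ∈ {(F,T,T,F,T); (F,T,T,T,F); (F,T,T,T,T)} — 3.
Total: 20 + 9 + 6 + 3 = 38.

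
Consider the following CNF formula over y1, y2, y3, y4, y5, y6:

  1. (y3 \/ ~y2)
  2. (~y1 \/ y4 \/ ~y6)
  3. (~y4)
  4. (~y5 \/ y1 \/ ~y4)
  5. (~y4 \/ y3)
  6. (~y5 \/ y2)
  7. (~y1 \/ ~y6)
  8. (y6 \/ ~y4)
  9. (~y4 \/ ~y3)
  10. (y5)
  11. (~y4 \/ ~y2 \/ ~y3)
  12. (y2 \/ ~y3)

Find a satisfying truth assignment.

y1 = False, y2 = True, y3 = True, y4 = False, y5 = True, y6 = True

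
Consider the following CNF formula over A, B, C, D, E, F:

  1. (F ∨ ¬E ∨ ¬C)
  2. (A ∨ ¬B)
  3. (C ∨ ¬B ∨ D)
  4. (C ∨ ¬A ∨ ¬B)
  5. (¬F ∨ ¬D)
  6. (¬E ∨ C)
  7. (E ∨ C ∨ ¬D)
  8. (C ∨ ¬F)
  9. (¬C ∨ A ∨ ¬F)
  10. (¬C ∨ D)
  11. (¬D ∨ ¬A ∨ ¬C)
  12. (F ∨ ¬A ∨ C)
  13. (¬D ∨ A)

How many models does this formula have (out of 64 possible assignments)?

Satisfying assignments:
  A=0 B=0 C=0 D=0 E=0 F=0
Count: 1.

1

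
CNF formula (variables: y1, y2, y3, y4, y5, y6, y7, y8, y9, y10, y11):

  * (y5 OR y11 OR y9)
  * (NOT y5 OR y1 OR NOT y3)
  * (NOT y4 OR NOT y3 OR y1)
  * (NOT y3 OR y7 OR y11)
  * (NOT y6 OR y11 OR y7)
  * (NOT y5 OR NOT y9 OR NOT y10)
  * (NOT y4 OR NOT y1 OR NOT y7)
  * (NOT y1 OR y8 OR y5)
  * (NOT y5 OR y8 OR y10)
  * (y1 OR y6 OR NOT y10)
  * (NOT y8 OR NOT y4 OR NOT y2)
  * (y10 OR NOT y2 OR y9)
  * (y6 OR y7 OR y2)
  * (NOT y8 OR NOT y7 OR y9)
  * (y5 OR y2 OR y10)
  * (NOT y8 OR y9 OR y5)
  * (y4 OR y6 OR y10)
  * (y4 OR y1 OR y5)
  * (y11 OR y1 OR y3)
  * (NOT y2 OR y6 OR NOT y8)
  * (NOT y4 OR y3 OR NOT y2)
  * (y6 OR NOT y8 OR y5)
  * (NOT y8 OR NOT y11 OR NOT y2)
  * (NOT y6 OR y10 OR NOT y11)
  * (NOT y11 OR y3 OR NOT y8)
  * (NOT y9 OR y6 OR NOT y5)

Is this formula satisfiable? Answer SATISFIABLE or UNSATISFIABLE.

SATISFIABLE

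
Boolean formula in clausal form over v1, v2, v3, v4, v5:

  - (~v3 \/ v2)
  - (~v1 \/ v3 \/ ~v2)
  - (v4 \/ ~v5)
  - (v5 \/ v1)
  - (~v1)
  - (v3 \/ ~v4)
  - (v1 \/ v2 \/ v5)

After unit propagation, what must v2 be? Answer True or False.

Unit clause (~v1) sets v1 = False.
In (v5 \/ v1), v1 is now false; v5 must hold, so v5 = True.
From (v4 \/ ~v5) and v5 = True: v4 = True.
(v3 \/ ~v4): since v4 = True, the clause reduces to (v3). v3 = True.
In (v2 \/ ~v3), ~v3 is now false; v2 must hold, so v2 = True.

True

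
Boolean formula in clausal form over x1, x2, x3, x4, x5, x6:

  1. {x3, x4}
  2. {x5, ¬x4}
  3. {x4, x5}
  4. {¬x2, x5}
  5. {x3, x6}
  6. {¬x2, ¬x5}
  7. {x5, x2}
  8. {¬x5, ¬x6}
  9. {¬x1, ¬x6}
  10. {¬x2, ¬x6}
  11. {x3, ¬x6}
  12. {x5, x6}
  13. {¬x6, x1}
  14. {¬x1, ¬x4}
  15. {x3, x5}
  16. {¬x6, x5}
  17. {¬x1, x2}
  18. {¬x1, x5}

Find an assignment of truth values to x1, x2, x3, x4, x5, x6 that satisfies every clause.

x1=False, x2=False, x3=True, x4=True, x5=True, x6=False

x3 occurs only positively in the remaining clauses — set x3 = True.
Branch on x1: take x1 = False.
  then x6 is forced to False.
  then x5 is forced to True.
  then x2 is forced to False.
x4 is now unconstrained; take x4 = True.
Every clause has at least one true literal under this assignment.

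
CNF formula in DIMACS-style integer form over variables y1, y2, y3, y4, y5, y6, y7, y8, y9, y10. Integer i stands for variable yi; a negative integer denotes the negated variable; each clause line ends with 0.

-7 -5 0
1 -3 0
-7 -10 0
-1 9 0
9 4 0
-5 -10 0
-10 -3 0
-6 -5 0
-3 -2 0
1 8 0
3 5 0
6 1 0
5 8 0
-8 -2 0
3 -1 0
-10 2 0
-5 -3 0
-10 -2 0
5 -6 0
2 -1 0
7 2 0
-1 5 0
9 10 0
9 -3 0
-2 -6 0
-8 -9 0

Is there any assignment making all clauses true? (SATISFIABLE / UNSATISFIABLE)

y5 = True:
  propagation gives y7=False, y10=False, y6=False, y1=True; an empty clause results — contradiction.
y5 = False:
  propagation gives y3=True, y1=True; an empty clause results — contradiction.
Every branch closes, so no satisfying assignment exists.

UNSATISFIABLE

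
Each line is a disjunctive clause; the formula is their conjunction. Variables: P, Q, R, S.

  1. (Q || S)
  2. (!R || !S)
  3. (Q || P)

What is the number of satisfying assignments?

7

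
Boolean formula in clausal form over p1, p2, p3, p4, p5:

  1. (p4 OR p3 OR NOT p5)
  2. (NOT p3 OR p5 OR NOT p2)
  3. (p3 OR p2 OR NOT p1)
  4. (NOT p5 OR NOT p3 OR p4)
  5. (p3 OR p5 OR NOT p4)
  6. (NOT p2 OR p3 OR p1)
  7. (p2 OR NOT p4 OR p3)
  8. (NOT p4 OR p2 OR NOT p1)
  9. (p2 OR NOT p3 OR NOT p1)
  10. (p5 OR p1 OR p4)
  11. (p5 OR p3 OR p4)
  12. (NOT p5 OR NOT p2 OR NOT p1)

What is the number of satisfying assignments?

3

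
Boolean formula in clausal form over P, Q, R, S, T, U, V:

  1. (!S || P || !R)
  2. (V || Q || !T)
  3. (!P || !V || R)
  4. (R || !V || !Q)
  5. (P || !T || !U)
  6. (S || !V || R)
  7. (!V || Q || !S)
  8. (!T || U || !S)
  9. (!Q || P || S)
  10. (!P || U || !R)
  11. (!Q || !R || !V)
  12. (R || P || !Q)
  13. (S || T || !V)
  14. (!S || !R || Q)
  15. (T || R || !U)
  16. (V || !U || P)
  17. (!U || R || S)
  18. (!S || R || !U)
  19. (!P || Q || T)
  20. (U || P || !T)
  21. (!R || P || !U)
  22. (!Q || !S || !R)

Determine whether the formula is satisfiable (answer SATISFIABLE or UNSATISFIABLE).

SATISFIABLE

Try P = True.
For the remaining variables, Q = True, R = False, S = False, T = True, U = False, V = False works.
Every clause has at least one true literal under this assignment.
So P=T, Q=T, R=F, S=F, T=T, U=F, V=F is a satisfying assignment.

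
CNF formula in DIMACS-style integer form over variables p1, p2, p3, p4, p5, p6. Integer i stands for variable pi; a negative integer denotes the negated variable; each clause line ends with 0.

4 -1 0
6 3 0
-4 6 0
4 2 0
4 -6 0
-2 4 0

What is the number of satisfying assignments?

16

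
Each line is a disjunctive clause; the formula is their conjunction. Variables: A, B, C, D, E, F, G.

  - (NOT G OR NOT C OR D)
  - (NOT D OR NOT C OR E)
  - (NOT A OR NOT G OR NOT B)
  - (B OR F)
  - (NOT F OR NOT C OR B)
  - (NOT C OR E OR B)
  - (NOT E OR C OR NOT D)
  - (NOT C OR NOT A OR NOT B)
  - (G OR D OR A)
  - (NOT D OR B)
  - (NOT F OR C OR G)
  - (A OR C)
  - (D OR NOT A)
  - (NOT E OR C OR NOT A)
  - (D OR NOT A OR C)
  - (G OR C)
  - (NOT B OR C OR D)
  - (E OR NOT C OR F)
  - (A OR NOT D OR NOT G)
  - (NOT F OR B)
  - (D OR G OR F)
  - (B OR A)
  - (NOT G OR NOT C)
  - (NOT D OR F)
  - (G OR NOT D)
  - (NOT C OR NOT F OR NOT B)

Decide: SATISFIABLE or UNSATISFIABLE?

UNSATISFIABLE

C = True:
  propagation gives G=False, D=False, A=True; an empty clause results — contradiction.
C = False:
  propagation gives A=True, D=True, E=False, B=True; an empty clause results — contradiction.
Every branch closes, so no satisfying assignment exists.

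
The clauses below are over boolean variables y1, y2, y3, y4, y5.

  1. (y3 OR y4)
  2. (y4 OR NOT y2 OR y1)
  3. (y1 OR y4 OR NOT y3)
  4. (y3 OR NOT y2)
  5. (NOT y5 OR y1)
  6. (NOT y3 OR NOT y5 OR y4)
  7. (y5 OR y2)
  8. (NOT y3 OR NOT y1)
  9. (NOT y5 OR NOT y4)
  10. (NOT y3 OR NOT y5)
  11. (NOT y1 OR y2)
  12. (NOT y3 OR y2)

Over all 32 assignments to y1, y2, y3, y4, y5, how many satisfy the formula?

Satisfying assignments:
  y1=F y2=T y3=T y4=T y5=F
Count: 1.

1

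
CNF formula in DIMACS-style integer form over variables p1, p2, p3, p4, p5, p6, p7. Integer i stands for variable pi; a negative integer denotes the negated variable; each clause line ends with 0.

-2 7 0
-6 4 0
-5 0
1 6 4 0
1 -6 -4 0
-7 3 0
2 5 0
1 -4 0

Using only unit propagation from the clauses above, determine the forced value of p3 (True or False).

True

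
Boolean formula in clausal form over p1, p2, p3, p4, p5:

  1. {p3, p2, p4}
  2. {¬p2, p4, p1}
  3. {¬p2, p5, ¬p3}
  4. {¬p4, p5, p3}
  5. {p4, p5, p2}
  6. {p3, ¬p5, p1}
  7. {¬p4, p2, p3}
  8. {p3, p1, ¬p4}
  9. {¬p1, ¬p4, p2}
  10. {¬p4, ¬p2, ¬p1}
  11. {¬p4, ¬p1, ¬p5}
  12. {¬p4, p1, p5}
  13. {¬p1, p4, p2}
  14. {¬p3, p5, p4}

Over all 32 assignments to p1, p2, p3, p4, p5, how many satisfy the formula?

6

Satisfying assignments:
  p1=F p2=F p3=T p4=F p5=T
  p1=F p2=F p3=T p4=T p5=T
  p1=F p2=T p3=T p4=T p5=T
  p1=T p2=T p3=F p4=F p5=F
  p1=T p2=T p3=F p4=F p5=T
  p1=T p2=T p3=T p4=F p5=T
That's 6 in total.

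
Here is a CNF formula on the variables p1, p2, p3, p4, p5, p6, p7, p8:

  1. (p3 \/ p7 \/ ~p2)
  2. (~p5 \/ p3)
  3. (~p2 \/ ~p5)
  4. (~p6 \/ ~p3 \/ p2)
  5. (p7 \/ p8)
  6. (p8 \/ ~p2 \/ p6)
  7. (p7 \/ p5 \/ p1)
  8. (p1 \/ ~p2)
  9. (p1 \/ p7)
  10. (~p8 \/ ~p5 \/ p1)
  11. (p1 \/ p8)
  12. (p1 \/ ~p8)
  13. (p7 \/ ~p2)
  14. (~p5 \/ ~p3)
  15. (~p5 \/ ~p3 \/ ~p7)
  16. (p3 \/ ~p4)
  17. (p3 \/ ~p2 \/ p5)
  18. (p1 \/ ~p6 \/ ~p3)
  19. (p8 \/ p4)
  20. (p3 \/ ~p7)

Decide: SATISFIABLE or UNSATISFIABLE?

Pure literal: p1 appears only positively; assign p1 = True.
Branch on p2: take p2 = False.
For the remaining variables, p3 = True, p4 = True, p5 = False, p6 = False, p7 = False, p8 = True works.
So p1=T, p2=F, p3=T, p4=T, p5=F, p6=F, p7=F, p8=T is a satisfying assignment.

SATISFIABLE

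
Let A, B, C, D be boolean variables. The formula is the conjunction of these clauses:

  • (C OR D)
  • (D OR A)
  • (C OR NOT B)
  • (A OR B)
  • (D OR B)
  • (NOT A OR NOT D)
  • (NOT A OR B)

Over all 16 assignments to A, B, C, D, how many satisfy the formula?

The models are:
  A=F B=T C=T D=T
  A=T B=T C=T D=F
Count: 2.

2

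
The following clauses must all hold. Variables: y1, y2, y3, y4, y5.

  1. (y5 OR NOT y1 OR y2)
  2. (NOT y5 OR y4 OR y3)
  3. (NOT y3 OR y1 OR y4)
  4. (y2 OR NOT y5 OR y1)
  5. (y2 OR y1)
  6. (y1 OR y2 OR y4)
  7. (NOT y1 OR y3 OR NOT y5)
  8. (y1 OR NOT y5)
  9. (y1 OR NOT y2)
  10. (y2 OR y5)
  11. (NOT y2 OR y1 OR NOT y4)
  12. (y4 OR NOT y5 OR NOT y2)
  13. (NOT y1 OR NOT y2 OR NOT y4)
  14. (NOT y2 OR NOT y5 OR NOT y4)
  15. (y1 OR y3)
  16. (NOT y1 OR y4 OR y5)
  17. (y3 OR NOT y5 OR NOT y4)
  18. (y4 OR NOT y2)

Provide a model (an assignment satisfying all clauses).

y1=True  y2=False  y3=True  y4=False  y5=True

Check each clause:
  1. (y2 OR y5 OR NOT y1) — y5 is true.
  2. (y4 OR y3 OR NOT y5) — y3 is true.
  3. (NOT y3 OR y1 OR y4) — y1 is true.
  4. (y1 OR y2 OR NOT y5) — y1 is true.
  5. (y1 OR y2) — y1 is true.
  6. (y2 OR y1 OR y4) — y1 is true.
  7. (NOT y1 OR NOT y5 OR y3) — y3 is true.
  8. (y1 OR NOT y5) — y1 is true.
  9. (y1 OR NOT y2) — y1 is true.
  10. (y5 OR y2) — y5 is true.
  11. (NOT y4 OR y1 OR NOT y2) — y1 is true.
  12. (y4 OR NOT y5 OR NOT y2) — NOT y2 is true.
  13. (NOT y1 OR NOT y4 OR NOT y2) — NOT y4 is true.
  14. (NOT y5 OR NOT y2 OR NOT y4) — NOT y4 is true.
  15. (y1 OR y3) — y1 is true.
  16. (y5 OR y4 OR NOT y1) — y5 is true.
  17. (y3 OR NOT y5 OR NOT y4) — y3 is true.
  18. (y4 OR NOT y2) — NOT y2 is true.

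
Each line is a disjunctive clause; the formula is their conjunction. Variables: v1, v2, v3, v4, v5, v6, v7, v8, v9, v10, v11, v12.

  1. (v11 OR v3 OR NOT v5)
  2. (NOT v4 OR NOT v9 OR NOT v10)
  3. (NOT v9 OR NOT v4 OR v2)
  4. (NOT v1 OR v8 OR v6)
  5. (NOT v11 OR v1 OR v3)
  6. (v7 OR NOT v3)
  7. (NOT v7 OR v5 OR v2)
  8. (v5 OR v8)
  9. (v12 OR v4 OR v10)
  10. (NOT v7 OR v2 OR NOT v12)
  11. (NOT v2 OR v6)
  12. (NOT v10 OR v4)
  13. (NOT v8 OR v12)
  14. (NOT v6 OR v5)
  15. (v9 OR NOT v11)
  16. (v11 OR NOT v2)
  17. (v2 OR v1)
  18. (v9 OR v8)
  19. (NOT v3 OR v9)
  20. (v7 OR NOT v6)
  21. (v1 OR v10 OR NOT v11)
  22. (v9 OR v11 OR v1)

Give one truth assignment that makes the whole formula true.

v1=T, v2=F, v3=F, v4=F, v5=F, v6=F, v7=F, v8=T, v9=T, v10=F, v11=F, v12=T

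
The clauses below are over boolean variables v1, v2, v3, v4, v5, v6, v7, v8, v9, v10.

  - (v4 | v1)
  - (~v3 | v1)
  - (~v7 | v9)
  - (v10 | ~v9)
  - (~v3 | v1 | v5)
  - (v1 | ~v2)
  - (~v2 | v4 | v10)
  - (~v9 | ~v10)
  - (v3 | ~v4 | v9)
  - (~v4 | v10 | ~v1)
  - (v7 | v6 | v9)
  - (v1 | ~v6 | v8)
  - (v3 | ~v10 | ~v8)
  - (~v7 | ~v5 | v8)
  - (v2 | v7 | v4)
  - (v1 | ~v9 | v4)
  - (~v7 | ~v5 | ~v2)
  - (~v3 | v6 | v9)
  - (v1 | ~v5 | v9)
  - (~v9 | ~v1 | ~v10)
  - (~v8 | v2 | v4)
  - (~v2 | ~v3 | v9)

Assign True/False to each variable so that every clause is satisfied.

v1 = True, v2 = False, v3 = True, v4 = True, v5 = False, v6 = True, v7 = False, v8 = False, v9 = False, v10 = True

Check each clause:
  1. (v4 | v1) — v1 is true.
  2. (v1 | ~v3) — v1 is true.
  3. (v9 | ~v7) — ~v7 is true.
  4. (~v9 | v10) — v10 is true.
  5. (~v3 | v5 | v1) — v1 is true.
  6. (~v2 | v1) — v1 is true.
  7. (v10 | v4 | ~v2) — v10 is true.
  8. (~v9 | ~v10) — ~v9 is true.
  9. (~v4 | v9 | v3) — v3 is true.
  10. (~v1 | ~v4 | v10) — v10 is true.
  11. (v6 | v9 | v7) — v6 is true.
  12. (~v6 | v8 | v1) — v1 is true.
  13. (~v8 | ~v10 | v3) — ~v8 is true.
  14. (~v7 | v8 | ~v5) — ~v7 is true.
  15. (v2 | v7 | v4) — v4 is true.
  16. (v1 | ~v9 | v4) — v1 is true.
  17. (~v7 | ~v5 | ~v2) — ~v7 is true.
  18. (v9 | ~v3 | v6) — v6 is true.
  19. (v9 | v1 | ~v5) — ~v5 is true.
  20. (~v9 | ~v1 | ~v10) — ~v9 is true.
  21. (v2 | ~v8 | v4) — ~v8 is true.
  22. (v9 | ~v2 | ~v3) — ~v2 is true.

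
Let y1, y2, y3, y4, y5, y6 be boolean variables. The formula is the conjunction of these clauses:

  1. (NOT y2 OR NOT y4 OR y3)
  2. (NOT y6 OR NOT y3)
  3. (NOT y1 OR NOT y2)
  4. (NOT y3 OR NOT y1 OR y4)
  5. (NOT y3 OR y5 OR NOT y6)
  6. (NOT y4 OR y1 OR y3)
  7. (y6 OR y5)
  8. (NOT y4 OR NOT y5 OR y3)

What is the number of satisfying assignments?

15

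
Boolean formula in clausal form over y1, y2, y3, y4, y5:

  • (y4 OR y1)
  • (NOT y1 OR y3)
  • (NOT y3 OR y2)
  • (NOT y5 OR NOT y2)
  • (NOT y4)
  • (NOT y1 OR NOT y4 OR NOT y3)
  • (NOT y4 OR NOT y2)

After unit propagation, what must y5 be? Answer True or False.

False

(NOT y4) stands alone — y4 = False.
In (y1 OR y4), y4 is now false; y1 must hold, so y1 = True.
In (NOT y1 OR y3), NOT y1 is now false; y3 must hold, so y3 = True.
From (y2 OR NOT y3) and y3 = True: y2 = True.
(NOT y2 OR NOT y5) with y2 = True leaves only NOT y5, so y5 = False.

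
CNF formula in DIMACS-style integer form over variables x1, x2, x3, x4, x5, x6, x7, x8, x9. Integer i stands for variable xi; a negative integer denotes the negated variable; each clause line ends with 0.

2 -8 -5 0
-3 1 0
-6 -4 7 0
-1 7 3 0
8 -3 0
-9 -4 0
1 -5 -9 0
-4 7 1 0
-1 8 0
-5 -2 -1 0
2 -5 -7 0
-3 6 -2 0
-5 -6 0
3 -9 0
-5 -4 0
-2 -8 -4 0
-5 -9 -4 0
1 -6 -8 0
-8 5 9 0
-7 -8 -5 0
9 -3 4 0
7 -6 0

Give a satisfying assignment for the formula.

x1 = F  x2 = T  x3 = F  x4 = F  x5 = T  x6 = F  x7 = T  x8 = F  x9 = F

Check each clause:
  1. (¬x8 ∨ x2 ∨ ¬x5) — ¬x8 is true.
  2. (x1 ∨ ¬x3) — ¬x3 is true.
  3. (¬x6 ∨ ¬x4 ∨ x7) — ¬x6 is true.
  4. (x3 ∨ x7 ∨ ¬x1) — ¬x1 is true.
  5. (¬x3 ∨ x8) — ¬x3 is true.
  6. (¬x4 ∨ ¬x9) — ¬x4 is true.
  7. (¬x5 ∨ x1 ∨ ¬x9) — ¬x9 is true.
  8. (x7 ∨ ¬x4 ∨ x1) — ¬x4 is true.
  9. (x8 ∨ ¬x1) — ¬x1 is true.
  10. (¬x2 ∨ ¬x5 ∨ ¬x1) — ¬x1 is true.
  11. (¬x7 ∨ ¬x5 ∨ x2) — x2 is true.
  12. (¬x3 ∨ ¬x2 ∨ x6) — ¬x3 is true.
  13. (¬x6 ∨ ¬x5) — ¬x6 is true.
  14. (x3 ∨ ¬x9) — ¬x9 is true.
  15. (¬x5 ∨ ¬x4) — ¬x4 is true.
  16. (¬x2 ∨ ¬x8 ∨ ¬x4) — ¬x8 is true.
  17. (¬x4 ∨ ¬x5 ∨ ¬x9) — ¬x4 is true.
  18. (¬x6 ∨ x1 ∨ ¬x8) — ¬x8 is true.
  19. (x9 ∨ ¬x8 ∨ x5) — ¬x8 is true.
  20. (¬x5 ∨ ¬x8 ∨ ¬x7) — ¬x8 is true.
  21. (¬x3 ∨ x9 ∨ x4) — ¬x3 is true.
  22. (¬x6 ∨ x7) — ¬x6 is true.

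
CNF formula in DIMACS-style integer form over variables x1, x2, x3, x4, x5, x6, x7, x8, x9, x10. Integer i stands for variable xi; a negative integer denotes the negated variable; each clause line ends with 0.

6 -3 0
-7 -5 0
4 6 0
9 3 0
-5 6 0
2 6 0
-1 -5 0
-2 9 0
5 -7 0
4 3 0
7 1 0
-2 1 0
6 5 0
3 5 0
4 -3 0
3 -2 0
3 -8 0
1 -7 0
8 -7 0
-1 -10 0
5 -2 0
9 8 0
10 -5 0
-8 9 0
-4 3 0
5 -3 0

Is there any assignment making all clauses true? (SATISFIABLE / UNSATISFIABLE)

x3 = True:
  propagation gives x6=True, x4=True, x5=True, x7=False; an empty clause results — contradiction.
x3 = False:
  propagation gives x9=True, x4=True; an empty clause results — contradiction.
Every branch closes, so no satisfying assignment exists.

UNSATISFIABLE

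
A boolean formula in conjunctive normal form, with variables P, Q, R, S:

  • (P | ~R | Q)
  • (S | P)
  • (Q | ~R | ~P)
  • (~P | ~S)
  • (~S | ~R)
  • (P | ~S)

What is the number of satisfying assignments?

The models are:
  P=1 Q=0 R=0 S=0
  P=1 Q=1 R=0 S=0
  P=1 Q=1 R=1 S=0
Count: 3.

3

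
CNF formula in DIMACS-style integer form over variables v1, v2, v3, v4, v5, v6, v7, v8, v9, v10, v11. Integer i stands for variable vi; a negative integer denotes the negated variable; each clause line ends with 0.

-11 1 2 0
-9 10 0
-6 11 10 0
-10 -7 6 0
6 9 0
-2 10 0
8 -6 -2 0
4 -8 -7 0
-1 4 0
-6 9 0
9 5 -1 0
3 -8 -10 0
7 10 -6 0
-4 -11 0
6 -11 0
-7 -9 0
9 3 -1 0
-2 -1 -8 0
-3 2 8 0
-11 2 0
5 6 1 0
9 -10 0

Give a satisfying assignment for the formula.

Pure literal: v5 appears only positively; assign v5 = True.
Branch on v1: take v1 = True.
  then v4 is forced to True.
  then v11 is forced to False.
Branch on v2: take v2 = True.
  then v10 is forced to True.
  then v8 is forced to False.
  then v6 is forced to False.
  then v7 is forced to False.
  then v9 is forced to True.
v3 is now unconstrained; take v3 = True.
Check each clause:
  1. (v2 || v1 || !v11) — v1 is true.
  2. (v10 || !v9) — v10 is true.
  3. (v11 || !v6 || v10) — v10 is true.
  4. (!v7 || v6 || !v10) — !v7 is true.
  5. (v9 || v6) — v9 is true.
  6. (!v2 || v10) — v10 is true.
  7. (v8 || !v2 || !v6) — !v6 is true.
  8. (v4 || !v8 || !v7) — !v8 is true.
  9. (!v1 || v4) — v4 is true.
  10. (!v6 || v9) — v9 is true.
  11. (!v1 || v5 || v9) — v9 is true.
  12. (v3 || !v10 || !v8) — !v8 is true.
  13. (v7 || !v6 || v10) — v10 is true.
  14. (!v11 || !v4) — !v11 is true.
  15. (v6 || !v11) — !v11 is true.
  16. (!v7 || !v9) — !v7 is true.
  17. (v3 || v9 || !v1) — v9 is true.
  18. (!v2 || !v1 || !v8) — !v8 is true.
  19. (!v3 || v2 || v8) — v2 is true.
  20. (!v11 || v2) — v2 is true.
  21. (v6 || v5 || v1) — v1 is true.
  22. (!v10 || v9) — v9 is true.

v1 = True, v2 = True, v3 = True, v4 = True, v5 = True, v6 = False, v7 = False, v8 = False, v9 = True, v10 = True, v11 = False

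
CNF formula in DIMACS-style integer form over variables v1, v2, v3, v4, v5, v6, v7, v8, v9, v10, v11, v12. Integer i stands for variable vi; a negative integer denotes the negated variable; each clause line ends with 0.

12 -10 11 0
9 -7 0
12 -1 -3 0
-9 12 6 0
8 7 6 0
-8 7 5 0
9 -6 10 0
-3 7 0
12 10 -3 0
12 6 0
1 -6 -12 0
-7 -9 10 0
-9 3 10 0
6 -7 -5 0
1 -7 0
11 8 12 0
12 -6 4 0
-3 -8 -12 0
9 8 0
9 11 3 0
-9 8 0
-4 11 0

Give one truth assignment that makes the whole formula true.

Branch on v1: take v1 = True.
For the remaining variables, v2 = True, v3 = False, v4 = False, v5 = True, v6 = False, v7 = False, v8 = True, v9 = True, v10 = True, v11 = False, v12 = True works.
Check each clause:
  1. (v12 ∨ v11 ∨ ¬v10) — v12 is true.
  2. (¬v7 ∨ v9) — v9 is true.
  3. (v12 ∨ ¬v1 ∨ ¬v3) — v12 is true.
  4. (v6 ∨ ¬v9 ∨ v12) — v12 is true.
  5. (v6 ∨ v8 ∨ v7) — v8 is true.
  6. (v5 ∨ ¬v8 ∨ v7) — v5 is true.
  7. (v10 ∨ ¬v6 ∨ v9) — v9 is true.
  8. (v7 ∨ ¬v3) — ¬v3 is true.
  9. (¬v3 ∨ v12 ∨ v10) — v10 is true.
  10. (v6 ∨ v12) — v12 is true.
  11. (¬v6 ∨ ¬v12 ∨ v1) — v1 is true.
  12. (v10 ∨ ¬v9 ∨ ¬v7) — ¬v7 is true.
  13. (v3 ∨ ¬v9 ∨ v10) — v10 is true.
  14. (¬v5 ∨ v6 ∨ ¬v7) — ¬v7 is true.
  15. (v1 ∨ ¬v7) — v1 is true.
  16. (v12 ∨ v11 ∨ v8) — v8 is true.
  17. (¬v6 ∨ v4 ∨ v12) — ¬v6 is true.
  18. (¬v8 ∨ ¬v3 ∨ ¬v12) — ¬v3 is true.
  19. (v9 ∨ v8) — v8 is true.
  20. (v11 ∨ v3 ∨ v9) — v9 is true.
  21. (v8 ∨ ¬v9) — v8 is true.
  22. (v11 ∨ ¬v4) — ¬v4 is true.

v1 = True  v2 = True  v3 = False  v4 = False  v5 = True  v6 = False  v7 = False  v8 = True  v9 = True  v10 = True  v11 = False  v12 = True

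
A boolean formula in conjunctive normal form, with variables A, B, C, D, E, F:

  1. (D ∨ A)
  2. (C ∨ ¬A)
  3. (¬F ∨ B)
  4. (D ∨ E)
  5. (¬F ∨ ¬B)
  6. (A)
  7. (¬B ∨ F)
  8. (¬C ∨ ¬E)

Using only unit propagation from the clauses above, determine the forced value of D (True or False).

(A) stands alone — A = True.
(¬A ∨ C) with A = True leaves only C, so C = True.
(¬E ∨ ¬C): since C = True, the clause reduces to (¬E). E = False.
In (E ∨ D), E is now false; D must hold, so D = True.

True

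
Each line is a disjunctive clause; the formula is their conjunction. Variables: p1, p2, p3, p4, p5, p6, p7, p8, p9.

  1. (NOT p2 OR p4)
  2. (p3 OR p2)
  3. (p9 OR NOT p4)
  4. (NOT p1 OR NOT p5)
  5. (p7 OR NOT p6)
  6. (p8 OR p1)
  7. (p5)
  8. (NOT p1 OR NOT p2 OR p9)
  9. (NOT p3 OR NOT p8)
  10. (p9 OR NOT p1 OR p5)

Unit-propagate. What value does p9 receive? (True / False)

True

Unit clause (p5) sets p5 = True.
(NOT p5 OR NOT p1) with p5 = True leaves only NOT p1, so p1 = False.
From (p1 OR p8) and p1 = False: p8 = True.
(NOT p3 OR NOT p8) with p8 = True leaves only NOT p3, so p3 = False.
From (p3 OR p2) and p3 = False: p2 = True.
From (NOT p2 OR p4) and p2 = True: p4 = True.
From (p9 OR NOT p4) and p4 = True: p9 = True.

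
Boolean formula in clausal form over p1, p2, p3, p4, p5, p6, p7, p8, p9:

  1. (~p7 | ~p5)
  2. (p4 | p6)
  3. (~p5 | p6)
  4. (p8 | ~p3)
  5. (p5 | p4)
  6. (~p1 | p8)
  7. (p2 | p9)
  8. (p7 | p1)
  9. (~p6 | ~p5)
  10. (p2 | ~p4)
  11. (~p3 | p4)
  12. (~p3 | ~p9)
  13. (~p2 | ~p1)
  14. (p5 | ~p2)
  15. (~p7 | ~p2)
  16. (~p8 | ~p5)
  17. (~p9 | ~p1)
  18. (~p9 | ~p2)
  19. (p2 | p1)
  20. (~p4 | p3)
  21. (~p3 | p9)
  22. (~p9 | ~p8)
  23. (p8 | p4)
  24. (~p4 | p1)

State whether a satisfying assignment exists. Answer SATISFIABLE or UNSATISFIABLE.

UNSATISFIABLE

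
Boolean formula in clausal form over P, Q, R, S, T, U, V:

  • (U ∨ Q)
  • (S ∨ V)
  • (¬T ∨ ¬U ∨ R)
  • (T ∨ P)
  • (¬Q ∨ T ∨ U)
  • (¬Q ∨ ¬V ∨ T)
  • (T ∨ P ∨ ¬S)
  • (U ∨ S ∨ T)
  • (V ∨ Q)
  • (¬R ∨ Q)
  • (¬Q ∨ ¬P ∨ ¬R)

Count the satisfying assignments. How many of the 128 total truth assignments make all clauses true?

15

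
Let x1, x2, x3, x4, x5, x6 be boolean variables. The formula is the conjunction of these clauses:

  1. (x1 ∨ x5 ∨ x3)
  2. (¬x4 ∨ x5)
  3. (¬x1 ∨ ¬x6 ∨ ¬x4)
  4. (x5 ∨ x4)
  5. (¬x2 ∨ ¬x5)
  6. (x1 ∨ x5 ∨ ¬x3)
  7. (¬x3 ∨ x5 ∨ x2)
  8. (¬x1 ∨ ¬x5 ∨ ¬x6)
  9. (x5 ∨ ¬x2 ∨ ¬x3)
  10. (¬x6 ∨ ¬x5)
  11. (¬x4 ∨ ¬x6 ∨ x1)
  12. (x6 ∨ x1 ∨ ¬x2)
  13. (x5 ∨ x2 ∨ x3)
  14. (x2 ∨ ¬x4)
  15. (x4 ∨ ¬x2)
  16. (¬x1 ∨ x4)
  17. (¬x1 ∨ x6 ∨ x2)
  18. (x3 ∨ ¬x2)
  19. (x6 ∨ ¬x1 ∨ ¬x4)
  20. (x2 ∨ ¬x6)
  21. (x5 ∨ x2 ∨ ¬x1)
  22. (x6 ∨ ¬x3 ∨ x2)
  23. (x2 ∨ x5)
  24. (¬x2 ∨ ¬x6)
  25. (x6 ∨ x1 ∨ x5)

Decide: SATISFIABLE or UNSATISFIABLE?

Branch on x1: take x1 = False.
Branch on x2: take x2 = False.
  then x4 is forced to False.
  then x5 is forced to True.
  then x6 is forced to False.
  then x3 is forced to False.
So x1=False, x2=False, x3=False, x4=False, x5=True, x6=False is a satisfying assignment.

SATISFIABLE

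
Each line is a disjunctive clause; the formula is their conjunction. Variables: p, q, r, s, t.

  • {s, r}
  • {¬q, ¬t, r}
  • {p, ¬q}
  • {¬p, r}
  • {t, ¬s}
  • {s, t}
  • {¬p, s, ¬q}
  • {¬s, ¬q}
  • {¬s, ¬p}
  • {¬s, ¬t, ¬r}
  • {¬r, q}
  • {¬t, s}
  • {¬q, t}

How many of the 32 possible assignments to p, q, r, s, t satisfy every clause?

1

The models are:
  p=F q=F r=F s=T t=T
That's 1 in total.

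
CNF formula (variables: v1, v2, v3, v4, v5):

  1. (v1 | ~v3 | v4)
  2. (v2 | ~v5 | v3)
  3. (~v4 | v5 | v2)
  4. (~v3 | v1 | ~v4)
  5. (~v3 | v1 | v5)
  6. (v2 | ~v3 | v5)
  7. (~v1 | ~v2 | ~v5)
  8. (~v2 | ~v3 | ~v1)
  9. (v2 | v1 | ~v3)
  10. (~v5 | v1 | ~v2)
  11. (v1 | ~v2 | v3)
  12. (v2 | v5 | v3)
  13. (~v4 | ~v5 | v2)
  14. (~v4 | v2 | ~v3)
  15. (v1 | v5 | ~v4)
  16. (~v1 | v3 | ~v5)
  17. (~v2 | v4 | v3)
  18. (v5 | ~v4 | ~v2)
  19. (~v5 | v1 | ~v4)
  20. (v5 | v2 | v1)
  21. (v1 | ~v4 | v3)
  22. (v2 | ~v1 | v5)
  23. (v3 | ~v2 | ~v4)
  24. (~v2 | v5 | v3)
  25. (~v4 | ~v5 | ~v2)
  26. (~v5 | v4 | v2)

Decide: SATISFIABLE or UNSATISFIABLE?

UNSATISFIABLE

v2 = True:
  v1 = True:
    propagation gives v5=False, v3=False; an empty clause results — contradiction.
  v1 = False:
    propagation gives v5=False, v3=False; an empty clause results — contradiction.
v2 = False:
  v5 = True:
    propagation gives v3=True, v1=True, v4=False; an empty clause results — contradiction.
  v5 = False:
    propagation gives v4=False, v3=False; an empty clause results — contradiction.
Every branch closes, so no satisfying assignment exists.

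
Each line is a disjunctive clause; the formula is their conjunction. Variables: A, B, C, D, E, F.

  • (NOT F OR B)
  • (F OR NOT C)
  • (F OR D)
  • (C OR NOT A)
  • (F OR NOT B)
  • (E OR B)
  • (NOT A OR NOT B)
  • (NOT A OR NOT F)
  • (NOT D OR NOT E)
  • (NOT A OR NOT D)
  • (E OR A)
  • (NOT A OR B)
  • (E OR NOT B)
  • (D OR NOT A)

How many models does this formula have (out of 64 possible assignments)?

The models are:
  A=F B=T C=F D=F E=T F=T
  A=F B=T C=T D=F E=T F=T
Count: 2.

2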